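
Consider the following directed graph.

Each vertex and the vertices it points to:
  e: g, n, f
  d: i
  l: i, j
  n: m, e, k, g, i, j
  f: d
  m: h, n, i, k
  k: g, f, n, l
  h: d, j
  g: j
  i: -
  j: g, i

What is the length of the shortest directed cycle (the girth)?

2

For each vertex v, BFS finds the shortest path from v back to v.
The shortest such closed walk is n → k → n, length 2.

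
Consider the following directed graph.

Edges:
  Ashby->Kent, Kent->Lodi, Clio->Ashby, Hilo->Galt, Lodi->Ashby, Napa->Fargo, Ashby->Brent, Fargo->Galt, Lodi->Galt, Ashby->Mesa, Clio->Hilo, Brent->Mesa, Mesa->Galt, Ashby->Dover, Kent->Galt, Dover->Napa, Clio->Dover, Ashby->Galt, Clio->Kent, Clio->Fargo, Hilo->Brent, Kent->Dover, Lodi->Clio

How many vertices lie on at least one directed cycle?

4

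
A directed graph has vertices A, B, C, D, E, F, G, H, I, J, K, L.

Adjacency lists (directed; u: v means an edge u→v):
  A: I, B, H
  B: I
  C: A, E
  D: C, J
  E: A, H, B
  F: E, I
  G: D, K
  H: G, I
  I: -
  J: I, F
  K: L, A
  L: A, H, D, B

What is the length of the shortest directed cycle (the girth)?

4

For each vertex v, BFS finds the shortest path from v back to v.
The shortest such closed walk is G → K → A → H → G, length 4.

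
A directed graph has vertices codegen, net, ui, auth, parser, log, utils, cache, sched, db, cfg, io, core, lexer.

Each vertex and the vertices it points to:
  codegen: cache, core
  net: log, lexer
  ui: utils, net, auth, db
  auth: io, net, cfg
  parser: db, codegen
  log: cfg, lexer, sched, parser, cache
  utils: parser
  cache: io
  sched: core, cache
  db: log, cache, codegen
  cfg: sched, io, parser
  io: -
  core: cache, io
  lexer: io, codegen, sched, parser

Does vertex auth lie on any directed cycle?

auth lies on a cycle iff there is a path from auth back to itself.
Exploring from auth, it never reaches itself; equivalently, its strongly connected component is a singleton.

No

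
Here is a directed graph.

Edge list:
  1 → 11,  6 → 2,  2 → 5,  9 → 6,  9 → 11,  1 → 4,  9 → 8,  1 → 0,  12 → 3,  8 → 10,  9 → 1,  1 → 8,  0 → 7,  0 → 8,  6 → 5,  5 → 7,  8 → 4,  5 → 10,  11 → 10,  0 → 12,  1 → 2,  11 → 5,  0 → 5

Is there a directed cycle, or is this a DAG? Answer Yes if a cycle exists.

No

DFS with white/gray/black marking, starting from 10:
10 gray
10 black
0 gray
  8 gray
    8→10: 10 black — skip
    4 gray
    4 black
  8 black
  5 gray
    7 gray
    7 black
    5→10: 10 black — skip
  5 black
  12 gray
    3 gray
    3 black
  12 black
  0→7: 7 black — skip
0 black
1 gray
  11 gray
    11→10: 10 black — skip
    11→5: 5 black — skip
  11 black
  1→0: 0 black — skip
  1→8: 8 black — skip
  1→4: 4 black — skip
  2 gray
    2→5: 5 black — skip
  2 black
1 black
6 gray
  6→5: 5 black — skip
  6→2: 2 black — skip
6 black
9 gray
  9→1: 1 black — skip
  9→8: 8 black — skip
  9→11: 11 black — skip
  9→6: 6 black — skip
9 black
Every edge goes to a white or black vertex — no back edge, so the graph is acyclic.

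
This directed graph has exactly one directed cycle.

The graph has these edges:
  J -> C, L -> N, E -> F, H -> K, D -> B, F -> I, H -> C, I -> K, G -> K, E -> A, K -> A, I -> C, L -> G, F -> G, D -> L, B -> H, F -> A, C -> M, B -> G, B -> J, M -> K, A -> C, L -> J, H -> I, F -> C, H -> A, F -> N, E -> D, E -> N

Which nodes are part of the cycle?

A, C, K, M

DFS with gray/black marking from A:
A gray
  C gray
    M gray
      K gray
        K→A: A is gray → back edge
Back edge closes the cycle A → C → M → K → A; its vertices are {A, C, K, M}.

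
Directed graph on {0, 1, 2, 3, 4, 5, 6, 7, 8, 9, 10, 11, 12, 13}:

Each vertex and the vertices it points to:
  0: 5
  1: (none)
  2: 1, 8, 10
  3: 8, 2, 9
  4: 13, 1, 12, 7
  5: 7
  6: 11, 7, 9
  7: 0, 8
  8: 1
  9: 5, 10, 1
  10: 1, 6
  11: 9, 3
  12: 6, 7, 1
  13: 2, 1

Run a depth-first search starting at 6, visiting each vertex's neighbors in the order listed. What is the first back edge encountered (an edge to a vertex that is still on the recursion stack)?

DFS from 6 (visiting each vertex's neighbors in the order listed); mark gray on enter, black on exit:
6 gray
  11 gray
    9 gray
      5 gray
        7 gray
          0 gray
            0→5: 5 is gray → back edge
First back edge: 0 → 5.

0->5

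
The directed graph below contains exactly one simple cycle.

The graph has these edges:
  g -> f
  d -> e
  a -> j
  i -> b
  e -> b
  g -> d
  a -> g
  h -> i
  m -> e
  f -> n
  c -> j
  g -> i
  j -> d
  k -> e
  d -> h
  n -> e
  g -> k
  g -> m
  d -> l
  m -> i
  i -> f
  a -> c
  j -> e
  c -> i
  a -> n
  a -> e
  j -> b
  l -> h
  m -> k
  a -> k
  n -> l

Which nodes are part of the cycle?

DFS with gray/black marking from f:
f gray
  n gray
    l gray
      h gray
        i gray
          i→f: f is gray → back edge
Back edge closes the cycle f → n → l → h → i → f; its vertices are {f, h, i, l, n}.

f, h, i, l, n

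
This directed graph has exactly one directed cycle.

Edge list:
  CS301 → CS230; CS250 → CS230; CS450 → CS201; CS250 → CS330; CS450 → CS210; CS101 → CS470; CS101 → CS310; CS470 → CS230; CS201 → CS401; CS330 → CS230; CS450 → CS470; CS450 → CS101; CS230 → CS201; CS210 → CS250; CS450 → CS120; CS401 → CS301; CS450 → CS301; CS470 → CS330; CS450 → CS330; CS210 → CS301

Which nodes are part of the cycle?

CS201, CS230, CS301, CS401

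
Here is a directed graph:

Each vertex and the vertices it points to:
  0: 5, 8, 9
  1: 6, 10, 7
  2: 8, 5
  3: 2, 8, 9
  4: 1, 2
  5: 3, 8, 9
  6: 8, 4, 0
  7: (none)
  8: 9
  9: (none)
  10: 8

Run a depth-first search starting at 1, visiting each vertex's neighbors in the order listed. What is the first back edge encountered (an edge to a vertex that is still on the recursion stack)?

DFS from 1 (visiting each vertex's neighbors in the order listed); mark gray on enter, black on exit:
1 gray
  6 gray
    8 gray
      9 gray
      9 black
    8 black
    4 gray
      4→1: 1 is gray → back edge
First back edge: 4 → 1.

4→1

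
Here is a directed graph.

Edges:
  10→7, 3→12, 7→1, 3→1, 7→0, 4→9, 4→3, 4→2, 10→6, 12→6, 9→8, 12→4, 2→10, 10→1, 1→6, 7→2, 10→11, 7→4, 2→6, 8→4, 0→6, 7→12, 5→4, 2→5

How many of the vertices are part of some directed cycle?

9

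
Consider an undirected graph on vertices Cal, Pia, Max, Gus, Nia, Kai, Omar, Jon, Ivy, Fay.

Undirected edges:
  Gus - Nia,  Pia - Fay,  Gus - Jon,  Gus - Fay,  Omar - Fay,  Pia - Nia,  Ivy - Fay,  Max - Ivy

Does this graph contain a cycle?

DFS, tracking each vertex's parent; an edge to a visited non-parent vertex closes a cycle.
Start from Jon:
visit Jon (parent –)
  visit Gus (parent Jon)
    visit Fay (parent Gus)
      visit Ivy (parent Fay)
        visit Max (parent Ivy)
          Max–Ivy: parent, skip
        Ivy–Fay: parent, skip
      visit Pia (parent Fay)
        visit Nia (parent Pia)
          Nia–Gus: Gus visited and ≠ parent → cycle
Cycle: Gus – Fay – Pia – Nia – Gus.

Yes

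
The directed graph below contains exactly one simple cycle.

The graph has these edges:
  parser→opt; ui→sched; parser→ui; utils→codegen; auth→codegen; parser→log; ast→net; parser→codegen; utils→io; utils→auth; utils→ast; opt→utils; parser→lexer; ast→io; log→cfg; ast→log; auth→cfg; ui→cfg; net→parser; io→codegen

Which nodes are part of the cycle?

ast, net, opt, utils, parser

DFS with gray/black marking from parser:
parser gray
  lexer gray
  lexer black
  opt gray
    utils gray
      ast gray
        io gray
          codegen gray
          codegen black
        io black
        net gray
          net→parser: parser is gray → back edge
Back edge closes the cycle parser → opt → utils → ast → net → parser; its vertices are {ast, net, opt, utils, parser}.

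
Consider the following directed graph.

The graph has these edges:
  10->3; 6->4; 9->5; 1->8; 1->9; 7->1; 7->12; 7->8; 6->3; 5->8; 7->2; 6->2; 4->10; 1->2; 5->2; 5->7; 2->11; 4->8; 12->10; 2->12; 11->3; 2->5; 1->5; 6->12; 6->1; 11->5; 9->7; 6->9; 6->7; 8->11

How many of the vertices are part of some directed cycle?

7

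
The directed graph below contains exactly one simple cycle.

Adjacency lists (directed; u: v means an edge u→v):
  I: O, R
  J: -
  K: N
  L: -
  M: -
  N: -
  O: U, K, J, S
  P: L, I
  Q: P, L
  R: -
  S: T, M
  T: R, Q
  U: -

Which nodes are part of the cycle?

I, O, P, Q, S, T

DFS with gray/black marking from O:
O gray
  U gray
  U black
  K gray
    N gray
    N black
  K black
  J gray
  J black
  S gray
    T gray
      R gray
      R black
      Q gray
        P gray
          L gray
          L black
          I gray
            I→O: O is gray → back edge
Back edge closes the cycle O → S → T → Q → P → I → O; its vertices are {I, O, P, Q, S, T}.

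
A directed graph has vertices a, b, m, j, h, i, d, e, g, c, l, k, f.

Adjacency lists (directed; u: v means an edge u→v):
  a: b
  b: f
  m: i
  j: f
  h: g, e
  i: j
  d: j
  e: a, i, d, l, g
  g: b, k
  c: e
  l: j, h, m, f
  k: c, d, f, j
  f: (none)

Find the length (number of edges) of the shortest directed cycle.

3

For each vertex v, BFS finds the shortest path from v back to v.
The shortest such closed walk is e → l → h → e, length 3.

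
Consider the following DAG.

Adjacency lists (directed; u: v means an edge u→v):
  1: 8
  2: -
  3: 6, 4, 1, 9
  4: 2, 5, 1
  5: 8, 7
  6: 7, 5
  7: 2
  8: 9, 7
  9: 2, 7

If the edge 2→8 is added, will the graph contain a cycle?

Yes

Adding 2→8 creates a cycle iff 8 can already reach 2.
Path from 8: 8 → 7 → 2.
So 8 → … → 2 → 8 is a cycle.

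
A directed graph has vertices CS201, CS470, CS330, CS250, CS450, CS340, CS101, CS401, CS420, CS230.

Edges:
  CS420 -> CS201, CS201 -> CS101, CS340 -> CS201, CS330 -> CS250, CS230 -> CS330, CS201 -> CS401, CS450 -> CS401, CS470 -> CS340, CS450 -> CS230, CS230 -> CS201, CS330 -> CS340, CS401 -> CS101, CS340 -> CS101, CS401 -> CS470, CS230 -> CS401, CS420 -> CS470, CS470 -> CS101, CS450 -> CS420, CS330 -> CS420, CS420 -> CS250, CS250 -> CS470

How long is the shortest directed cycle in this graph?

4

For each vertex v, BFS finds the shortest path from v back to v.
The shortest such closed walk is CS401 → CS470 → CS340 → CS201 → CS401, length 4.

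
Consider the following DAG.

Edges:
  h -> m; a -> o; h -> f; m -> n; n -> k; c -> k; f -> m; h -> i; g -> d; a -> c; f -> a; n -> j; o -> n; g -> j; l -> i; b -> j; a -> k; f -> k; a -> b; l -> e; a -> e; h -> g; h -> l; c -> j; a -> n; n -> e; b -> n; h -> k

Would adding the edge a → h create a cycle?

Yes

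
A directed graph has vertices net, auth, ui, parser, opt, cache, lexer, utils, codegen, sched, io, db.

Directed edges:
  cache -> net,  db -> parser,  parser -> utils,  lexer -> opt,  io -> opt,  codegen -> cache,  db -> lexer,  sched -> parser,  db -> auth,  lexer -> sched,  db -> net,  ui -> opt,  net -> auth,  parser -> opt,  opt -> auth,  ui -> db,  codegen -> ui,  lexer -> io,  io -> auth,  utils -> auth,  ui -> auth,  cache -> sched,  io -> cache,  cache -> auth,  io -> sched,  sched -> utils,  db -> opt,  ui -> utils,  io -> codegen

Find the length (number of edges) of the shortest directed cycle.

5

For each vertex v, BFS finds the shortest path from v back to v.
The shortest such closed walk is lexer → io → codegen → ui → db → lexer, length 5.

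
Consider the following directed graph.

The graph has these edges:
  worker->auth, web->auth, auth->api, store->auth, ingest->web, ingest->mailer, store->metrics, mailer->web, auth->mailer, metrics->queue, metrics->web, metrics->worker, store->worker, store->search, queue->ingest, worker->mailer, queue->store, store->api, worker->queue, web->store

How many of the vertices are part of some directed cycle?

8

A vertex is on a directed cycle iff it belongs to a strongly connected component of size ≥ 2 (or has a self-loop).
The vertices on cycles are {web, auth, queue, store, ingest, mailer, worker, metrics} — 8 in total.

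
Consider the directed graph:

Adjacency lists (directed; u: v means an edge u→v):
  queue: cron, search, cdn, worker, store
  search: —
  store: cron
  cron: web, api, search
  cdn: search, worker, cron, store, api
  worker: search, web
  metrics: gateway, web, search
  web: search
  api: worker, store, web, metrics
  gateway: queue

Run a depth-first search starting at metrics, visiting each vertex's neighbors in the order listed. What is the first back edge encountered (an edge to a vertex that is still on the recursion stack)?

store->cron

DFS from metrics (visiting each vertex's neighbors in the order listed); mark gray on enter, black on exit:
metrics gray
  gateway gray
    queue gray
      cron gray
        web gray
          search gray
          search black
        web black
        api gray
          worker gray
            worker→search: search black — skip
            worker→web: web black — skip
          worker black
          store gray
            store→cron: cron is gray → back edge
First back edge: store → cron.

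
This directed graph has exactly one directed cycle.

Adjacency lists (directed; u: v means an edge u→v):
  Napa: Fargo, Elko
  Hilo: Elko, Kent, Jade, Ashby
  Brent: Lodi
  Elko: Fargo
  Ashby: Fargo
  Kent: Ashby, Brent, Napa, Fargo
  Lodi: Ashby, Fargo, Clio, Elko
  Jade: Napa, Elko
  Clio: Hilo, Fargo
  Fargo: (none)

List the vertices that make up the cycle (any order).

Clio, Hilo, Kent, Lodi, Brent

DFS with gray/black marking from Hilo:
Hilo gray
  Elko gray
    Fargo gray
    Fargo black
  Elko black
  Kent gray
    Ashby gray
      Ashby→Fargo: Fargo black — skip
    Ashby black
    Brent gray
      Lodi gray
        Lodi→Ashby: Ashby black — skip
        Lodi→Fargo: Fargo black — skip
        Clio gray
          Clio→Hilo: Hilo is gray → back edge
Back edge closes the cycle Hilo → Kent → Brent → Lodi → Clio → Hilo; its vertices are {Clio, Hilo, Kent, Lodi, Brent}.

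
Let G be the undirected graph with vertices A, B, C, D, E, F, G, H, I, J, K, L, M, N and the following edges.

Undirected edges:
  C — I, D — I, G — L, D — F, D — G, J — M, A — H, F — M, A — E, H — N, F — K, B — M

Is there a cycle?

DFS, tracking each vertex's parent; an edge to a visited non-parent vertex closes a cycle.
Start from N:
visit N (parent –)
  visit H (parent N)
    visit A (parent H)
      visit E (parent A)
        E–A: parent, skip
      A–H: parent, skip
    H–N: parent, skip
visit B (parent –)
  visit M (parent B)
    M–B: parent, skip
    visit J (parent M)
      J–M: parent, skip
    visit F (parent M)
      visit K (parent F)
        K–F: parent, skip
      visit D (parent F)
        visit I (parent D)
          visit C (parent I)
            C–I: parent, skip
          I–D: parent, skip
        D–F: parent, skip
        visit G (parent D)
          visit L (parent G)
            L–G: parent, skip
          G–D: parent, skip
      F–M: parent, skip
No non-parent visited neighbor found — the graph is a forest.

No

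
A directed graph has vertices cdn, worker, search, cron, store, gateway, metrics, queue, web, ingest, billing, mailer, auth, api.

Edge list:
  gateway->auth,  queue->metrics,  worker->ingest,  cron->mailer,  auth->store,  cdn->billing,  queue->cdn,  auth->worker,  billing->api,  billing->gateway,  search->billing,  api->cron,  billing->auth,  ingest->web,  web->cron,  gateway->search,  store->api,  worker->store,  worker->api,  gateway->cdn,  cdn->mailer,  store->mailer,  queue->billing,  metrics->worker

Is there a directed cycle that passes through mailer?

mailer lies on a cycle iff there is a path from mailer back to itself.
Exploring from mailer, it never reaches itself; equivalently, its strongly connected component is a singleton.

No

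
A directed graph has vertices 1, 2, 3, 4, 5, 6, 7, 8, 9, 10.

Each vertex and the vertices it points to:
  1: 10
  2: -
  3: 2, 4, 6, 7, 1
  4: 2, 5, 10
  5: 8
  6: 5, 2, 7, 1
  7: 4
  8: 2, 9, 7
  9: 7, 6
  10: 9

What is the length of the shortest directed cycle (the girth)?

4

For each vertex v, BFS finds the shortest path from v back to v.
The shortest such closed walk is 1 → 10 → 9 → 6 → 1, length 4.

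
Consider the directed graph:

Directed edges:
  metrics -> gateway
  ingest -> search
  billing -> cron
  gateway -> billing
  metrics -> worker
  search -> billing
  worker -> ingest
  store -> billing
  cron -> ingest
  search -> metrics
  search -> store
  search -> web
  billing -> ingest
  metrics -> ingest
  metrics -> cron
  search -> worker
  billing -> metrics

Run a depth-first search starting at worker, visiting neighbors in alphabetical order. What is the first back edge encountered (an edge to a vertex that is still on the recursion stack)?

cron→ingest

DFS from worker (visiting neighbors in alphabetical order); mark gray on enter, black on exit:
worker gray
  ingest gray
    search gray
      billing gray
        cron gray
          cron→ingest: ingest is gray → back edge
First back edge: cron → ingest.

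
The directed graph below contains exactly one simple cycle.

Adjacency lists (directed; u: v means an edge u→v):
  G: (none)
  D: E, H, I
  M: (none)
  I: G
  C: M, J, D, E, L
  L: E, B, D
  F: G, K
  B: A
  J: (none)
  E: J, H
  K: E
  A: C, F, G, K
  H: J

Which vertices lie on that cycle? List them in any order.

A, B, C, L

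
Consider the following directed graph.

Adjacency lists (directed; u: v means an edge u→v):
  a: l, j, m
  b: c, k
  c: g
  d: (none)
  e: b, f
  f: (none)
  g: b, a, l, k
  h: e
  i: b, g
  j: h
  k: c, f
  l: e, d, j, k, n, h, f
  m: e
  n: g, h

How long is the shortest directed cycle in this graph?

3

For each vertex v, BFS finds the shortest path from v back to v.
The shortest such closed walk is g → b → c → g, length 3.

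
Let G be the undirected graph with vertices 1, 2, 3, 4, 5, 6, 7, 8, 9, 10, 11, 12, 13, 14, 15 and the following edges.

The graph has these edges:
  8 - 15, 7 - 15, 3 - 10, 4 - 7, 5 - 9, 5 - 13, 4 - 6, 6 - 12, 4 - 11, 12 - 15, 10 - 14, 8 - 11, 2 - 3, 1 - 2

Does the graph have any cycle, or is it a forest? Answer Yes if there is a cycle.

Yes

DFS, tracking each vertex's parent; an edge to a visited non-parent vertex closes a cycle.
Start from 11:
visit 11 (parent –)
  visit 4 (parent 11)
    visit 6 (parent 4)
      6–4: parent, skip
      visit 12 (parent 6)
        visit 15 (parent 12)
          visit 8 (parent 15)
            8–15: parent, skip
            8–11: 11 visited and ≠ parent → cycle
Cycle: 11 – 4 – 6 – 12 – 15 – 8 – 11.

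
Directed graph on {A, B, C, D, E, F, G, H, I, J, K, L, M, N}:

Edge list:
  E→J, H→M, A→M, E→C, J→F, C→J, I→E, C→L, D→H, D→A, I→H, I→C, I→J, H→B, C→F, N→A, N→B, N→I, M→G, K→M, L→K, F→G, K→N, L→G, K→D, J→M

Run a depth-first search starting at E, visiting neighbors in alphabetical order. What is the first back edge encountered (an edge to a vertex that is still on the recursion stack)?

I→C

DFS from E (visiting neighbors in alphabetical order); mark gray on enter, black on exit:
E gray
  C gray
    F gray
      G gray
      G black
    F black
    J gray
      J→F: F black — skip
      M gray
        M→G: G black — skip
      M black
    J black
    L gray
      L→G: G black — skip
      K gray
        D gray
          A gray
            A→M: M black — skip
          A black
          H gray
            B gray
            B black
            H→M: M black — skip
          H black
        D black
        K→M: M black — skip
        N gray
          N→A: A black — skip
          N→B: B black — skip
          I gray
            I→C: C is gray → back edge
First back edge: I → C.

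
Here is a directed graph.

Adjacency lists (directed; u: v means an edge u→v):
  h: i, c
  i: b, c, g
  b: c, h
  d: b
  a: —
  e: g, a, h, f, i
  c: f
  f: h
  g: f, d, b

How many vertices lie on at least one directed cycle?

7

A vertex is on a directed cycle iff it belongs to a strongly connected component of size ≥ 2 (or has a self-loop).
The vertices on cycles are {b, c, d, f, g, h, i} — 7 in total.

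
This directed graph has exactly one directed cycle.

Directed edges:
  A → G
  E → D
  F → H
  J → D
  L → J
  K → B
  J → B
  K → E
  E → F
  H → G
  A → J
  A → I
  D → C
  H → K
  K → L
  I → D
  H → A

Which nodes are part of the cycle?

E, F, H, K

DFS with gray/black marking from F:
F gray
  H gray
    K gray
      L gray
        J gray
          B gray
          B black
          D gray
            C gray
            C black
          D black
        J black
      L black
      K→B: B black — skip
      E gray
        E→F: F is gray → back edge
Back edge closes the cycle F → H → K → E → F; its vertices are {E, F, H, K}.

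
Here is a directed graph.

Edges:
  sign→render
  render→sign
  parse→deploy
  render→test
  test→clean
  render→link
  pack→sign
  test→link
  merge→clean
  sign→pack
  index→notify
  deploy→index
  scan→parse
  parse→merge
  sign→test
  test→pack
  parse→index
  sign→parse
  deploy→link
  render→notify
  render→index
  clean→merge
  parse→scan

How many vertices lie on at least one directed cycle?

8

A vertex is on a directed cycle iff it belongs to a strongly connected component of size ≥ 2 (or has a self-loop).
The vertices on cycles are {pack, scan, sign, test, clean, merge, parse, render} — 8 in total.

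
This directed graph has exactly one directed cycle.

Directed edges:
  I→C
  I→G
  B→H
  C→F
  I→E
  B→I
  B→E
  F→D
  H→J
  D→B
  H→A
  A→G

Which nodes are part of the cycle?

B, C, D, F, I

DFS with gray/black marking from B:
B gray
  E gray
  E black
  I gray
    G gray
    G black
    C gray
      F gray
        D gray
          D→B: B is gray → back edge
Back edge closes the cycle B → I → C → F → D → B; its vertices are {B, C, D, F, I}.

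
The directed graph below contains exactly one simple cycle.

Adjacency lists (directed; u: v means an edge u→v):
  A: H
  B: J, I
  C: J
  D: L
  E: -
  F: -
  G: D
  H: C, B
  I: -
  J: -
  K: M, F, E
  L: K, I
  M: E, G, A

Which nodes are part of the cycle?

DFS with gray/black marking from M:
M gray
  E gray
  E black
  G gray
    D gray
      L gray
        K gray
          K→M: M is gray → back edge
Back edge closes the cycle M → G → D → L → K → M; its vertices are {D, G, K, L, M}.

D, G, K, L, M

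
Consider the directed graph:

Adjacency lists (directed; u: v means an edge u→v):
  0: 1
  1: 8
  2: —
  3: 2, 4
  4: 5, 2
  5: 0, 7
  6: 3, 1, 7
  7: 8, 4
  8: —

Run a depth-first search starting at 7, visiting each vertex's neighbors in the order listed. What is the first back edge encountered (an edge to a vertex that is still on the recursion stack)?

5→7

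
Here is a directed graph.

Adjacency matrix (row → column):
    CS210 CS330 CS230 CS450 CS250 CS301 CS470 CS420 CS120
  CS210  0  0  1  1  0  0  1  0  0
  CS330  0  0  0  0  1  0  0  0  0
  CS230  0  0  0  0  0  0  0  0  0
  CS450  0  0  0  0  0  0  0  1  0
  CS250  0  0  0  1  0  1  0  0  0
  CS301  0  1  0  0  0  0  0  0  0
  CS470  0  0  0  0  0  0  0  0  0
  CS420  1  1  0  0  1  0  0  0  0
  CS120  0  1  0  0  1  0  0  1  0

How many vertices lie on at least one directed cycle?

A vertex is on a directed cycle iff it belongs to a strongly connected component of size ≥ 2 (or has a self-loop).
The vertices on cycles are {CS210, CS250, CS301, CS330, CS420, CS450} — 6 in total.

6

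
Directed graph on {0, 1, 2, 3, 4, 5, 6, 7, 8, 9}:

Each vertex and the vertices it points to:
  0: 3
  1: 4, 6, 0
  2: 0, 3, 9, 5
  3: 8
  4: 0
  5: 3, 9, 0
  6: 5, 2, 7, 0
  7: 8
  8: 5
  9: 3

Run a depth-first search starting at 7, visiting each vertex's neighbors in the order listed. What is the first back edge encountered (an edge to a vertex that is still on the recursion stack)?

3→8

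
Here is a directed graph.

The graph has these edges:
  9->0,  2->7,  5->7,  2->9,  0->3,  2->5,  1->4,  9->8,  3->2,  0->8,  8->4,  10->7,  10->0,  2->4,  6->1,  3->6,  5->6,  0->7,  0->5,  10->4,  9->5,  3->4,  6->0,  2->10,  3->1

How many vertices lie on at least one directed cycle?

7

A vertex is on a directed cycle iff it belongs to a strongly connected component of size ≥ 2 (or has a self-loop).
The vertices on cycles are {0, 2, 3, 5, 6, 9, 10} — 7 in total.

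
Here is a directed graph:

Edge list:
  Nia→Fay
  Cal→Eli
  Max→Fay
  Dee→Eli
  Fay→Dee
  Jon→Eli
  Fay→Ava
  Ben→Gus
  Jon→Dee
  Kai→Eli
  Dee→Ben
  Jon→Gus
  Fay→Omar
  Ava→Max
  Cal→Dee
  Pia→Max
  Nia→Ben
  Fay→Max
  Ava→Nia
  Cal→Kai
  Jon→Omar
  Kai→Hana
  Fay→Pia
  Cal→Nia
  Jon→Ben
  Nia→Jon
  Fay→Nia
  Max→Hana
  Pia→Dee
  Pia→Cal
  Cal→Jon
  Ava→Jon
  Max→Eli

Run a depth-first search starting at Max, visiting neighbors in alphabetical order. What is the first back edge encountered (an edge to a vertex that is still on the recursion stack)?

Ava→Max

DFS from Max (visiting neighbors in alphabetical order); mark gray on enter, black on exit:
Max gray
  Eli gray
  Eli black
  Fay gray
    Ava gray
      Jon gray
        Ben gray
          Gus gray
          Gus black
        Ben black
        Dee gray
          Dee→Ben: Ben black — skip
          Dee→Eli: Eli black — skip
        Dee black
        Jon→Eli: Eli black — skip
        Jon→Gus: Gus black — skip
        Omar gray
        Omar black
      Jon black
      Ava→Max: Max is gray → back edge
First back edge: Ava → Max.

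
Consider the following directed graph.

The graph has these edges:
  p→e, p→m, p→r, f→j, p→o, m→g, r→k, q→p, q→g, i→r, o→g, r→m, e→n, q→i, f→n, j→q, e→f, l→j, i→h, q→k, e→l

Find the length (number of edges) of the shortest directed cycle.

5

For each vertex v, BFS finds the shortest path from v back to v.
The shortest such closed walk is e → l → j → q → p → e, length 5.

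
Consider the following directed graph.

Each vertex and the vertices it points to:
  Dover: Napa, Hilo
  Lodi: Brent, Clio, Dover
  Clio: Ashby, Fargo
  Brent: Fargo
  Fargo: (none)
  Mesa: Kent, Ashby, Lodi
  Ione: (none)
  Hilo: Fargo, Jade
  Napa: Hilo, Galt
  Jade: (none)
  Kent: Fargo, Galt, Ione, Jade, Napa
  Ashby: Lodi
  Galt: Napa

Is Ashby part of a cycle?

Ashby is on a cycle iff Ashby can reach itself via ≥1 edge.
Ashby → Lodi → Clio → Ashby — yes.

Yes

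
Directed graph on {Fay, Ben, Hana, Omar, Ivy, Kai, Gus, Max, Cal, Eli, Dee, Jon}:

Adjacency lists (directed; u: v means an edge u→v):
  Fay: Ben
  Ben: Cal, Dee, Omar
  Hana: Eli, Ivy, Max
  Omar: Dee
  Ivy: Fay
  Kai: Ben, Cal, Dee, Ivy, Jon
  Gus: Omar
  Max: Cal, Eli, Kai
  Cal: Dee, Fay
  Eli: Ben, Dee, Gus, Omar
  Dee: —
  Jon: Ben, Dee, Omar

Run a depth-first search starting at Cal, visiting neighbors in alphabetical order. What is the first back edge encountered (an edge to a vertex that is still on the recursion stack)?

Ben->Cal

DFS from Cal (visiting neighbors in alphabetical order); mark gray on enter, black on exit:
Cal gray
  Dee gray
  Dee black
  Fay gray
    Ben gray
      Ben→Cal: Cal is gray → back edge
First back edge: Ben → Cal.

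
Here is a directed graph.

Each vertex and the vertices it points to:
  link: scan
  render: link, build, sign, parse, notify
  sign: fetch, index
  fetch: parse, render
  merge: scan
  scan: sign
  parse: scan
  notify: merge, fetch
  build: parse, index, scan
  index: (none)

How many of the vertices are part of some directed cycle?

9

A vertex is on a directed cycle iff it belongs to a strongly connected component of size ≥ 2 (or has a self-loop).
The vertices on cycles are {link, scan, sign, build, fetch, merge, parse, notify, render} — 9 in total.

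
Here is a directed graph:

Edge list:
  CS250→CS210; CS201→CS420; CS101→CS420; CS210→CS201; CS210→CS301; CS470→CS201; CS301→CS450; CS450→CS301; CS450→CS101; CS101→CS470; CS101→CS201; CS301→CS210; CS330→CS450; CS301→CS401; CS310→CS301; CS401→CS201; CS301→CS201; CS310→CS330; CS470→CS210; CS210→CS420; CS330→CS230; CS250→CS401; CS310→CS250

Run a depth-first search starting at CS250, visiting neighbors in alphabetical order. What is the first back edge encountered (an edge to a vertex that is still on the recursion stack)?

CS301->CS210

DFS from CS250 (visiting neighbors in alphabetical order); mark gray on enter, black on exit:
CS250 gray
  CS210 gray
    CS201 gray
      CS420 gray
      CS420 black
    CS201 black
    CS301 gray
      CS301→CS201: CS201 black — skip
      CS301→CS210: CS210 is gray → back edge
First back edge: CS301 → CS210.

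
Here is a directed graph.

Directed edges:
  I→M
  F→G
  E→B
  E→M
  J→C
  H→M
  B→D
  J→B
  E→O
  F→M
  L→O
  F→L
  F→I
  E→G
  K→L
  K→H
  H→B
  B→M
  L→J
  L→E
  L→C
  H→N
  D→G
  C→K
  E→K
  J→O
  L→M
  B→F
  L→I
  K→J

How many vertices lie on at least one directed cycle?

8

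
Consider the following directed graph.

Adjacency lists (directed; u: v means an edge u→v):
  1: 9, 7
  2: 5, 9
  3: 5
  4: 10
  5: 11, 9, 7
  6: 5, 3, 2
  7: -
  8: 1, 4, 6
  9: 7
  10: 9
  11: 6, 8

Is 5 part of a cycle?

Yes

5 is on a cycle iff 5 can reach itself via ≥1 edge.
5 → 11 → 6 → 5 — yes.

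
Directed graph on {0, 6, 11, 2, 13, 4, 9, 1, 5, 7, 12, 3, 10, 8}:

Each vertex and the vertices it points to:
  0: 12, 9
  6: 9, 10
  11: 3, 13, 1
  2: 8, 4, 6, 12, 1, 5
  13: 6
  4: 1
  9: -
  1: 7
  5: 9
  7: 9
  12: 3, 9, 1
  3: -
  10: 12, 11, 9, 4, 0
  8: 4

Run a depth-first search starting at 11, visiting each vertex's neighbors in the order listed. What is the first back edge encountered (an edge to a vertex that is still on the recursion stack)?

10→11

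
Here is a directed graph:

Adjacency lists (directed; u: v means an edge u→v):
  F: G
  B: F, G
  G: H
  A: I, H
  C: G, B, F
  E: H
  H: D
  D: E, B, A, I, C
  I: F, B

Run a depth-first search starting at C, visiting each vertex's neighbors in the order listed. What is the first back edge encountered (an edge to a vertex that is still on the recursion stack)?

DFS from C (visiting each vertex's neighbors in the order listed); mark gray on enter, black on exit:
C gray
  G gray
    H gray
      D gray
        E gray
          E→H: H is gray → back edge
First back edge: E → H.

E→H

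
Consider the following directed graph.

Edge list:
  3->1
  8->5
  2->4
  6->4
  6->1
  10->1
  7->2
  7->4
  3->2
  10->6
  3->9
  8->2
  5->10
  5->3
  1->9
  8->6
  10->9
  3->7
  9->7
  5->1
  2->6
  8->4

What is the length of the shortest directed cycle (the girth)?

5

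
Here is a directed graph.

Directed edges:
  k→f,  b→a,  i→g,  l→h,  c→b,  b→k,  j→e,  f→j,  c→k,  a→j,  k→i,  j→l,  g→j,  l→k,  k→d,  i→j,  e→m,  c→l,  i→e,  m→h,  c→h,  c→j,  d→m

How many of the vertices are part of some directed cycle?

6

A vertex is on a directed cycle iff it belongs to a strongly connected component of size ≥ 2 (or has a self-loop).
The vertices on cycles are {f, g, i, j, k, l} — 6 in total.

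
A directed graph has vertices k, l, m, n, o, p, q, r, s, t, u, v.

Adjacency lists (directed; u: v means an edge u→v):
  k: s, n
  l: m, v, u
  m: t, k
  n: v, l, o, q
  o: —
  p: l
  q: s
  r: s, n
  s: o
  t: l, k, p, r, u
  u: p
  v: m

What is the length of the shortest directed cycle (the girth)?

3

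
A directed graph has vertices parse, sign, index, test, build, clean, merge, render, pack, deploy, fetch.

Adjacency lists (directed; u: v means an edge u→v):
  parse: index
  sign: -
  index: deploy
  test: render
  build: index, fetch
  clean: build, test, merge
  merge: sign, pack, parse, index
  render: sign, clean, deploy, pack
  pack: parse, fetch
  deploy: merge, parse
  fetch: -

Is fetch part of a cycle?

fetch lies on a cycle iff there is a path from fetch back to itself.
Exploring from fetch, it never reaches itself; equivalently, its strongly connected component is a singleton.

No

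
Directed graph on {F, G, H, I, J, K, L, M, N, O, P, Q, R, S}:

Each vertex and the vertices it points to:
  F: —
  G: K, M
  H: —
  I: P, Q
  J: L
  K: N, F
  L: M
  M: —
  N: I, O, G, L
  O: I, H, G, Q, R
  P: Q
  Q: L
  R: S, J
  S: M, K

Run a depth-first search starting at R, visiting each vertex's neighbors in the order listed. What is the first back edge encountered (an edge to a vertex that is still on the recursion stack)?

G->K

DFS from R (visiting each vertex's neighbors in the order listed); mark gray on enter, black on exit:
R gray
  S gray
    M gray
    M black
    K gray
      N gray
        I gray
          P gray
            Q gray
              L gray
                L→M: M black — skip
              L black
            Q black
          P black
          I→Q: Q black — skip
        I black
        O gray
          O→I: I black — skip
          H gray
          H black
          G gray
            G→K: K is gray → back edge
First back edge: G → K.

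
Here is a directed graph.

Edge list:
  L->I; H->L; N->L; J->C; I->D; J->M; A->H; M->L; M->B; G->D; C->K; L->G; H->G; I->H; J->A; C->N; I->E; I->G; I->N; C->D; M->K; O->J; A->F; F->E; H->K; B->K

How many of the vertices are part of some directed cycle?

A vertex is on a directed cycle iff it belongs to a strongly connected component of size ≥ 2 (or has a self-loop).
The vertices on cycles are {H, I, L, N} — 4 in total.

4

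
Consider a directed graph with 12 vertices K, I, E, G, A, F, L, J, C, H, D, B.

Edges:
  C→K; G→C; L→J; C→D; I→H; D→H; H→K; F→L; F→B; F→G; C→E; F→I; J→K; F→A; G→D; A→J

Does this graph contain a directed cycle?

DFS with white/gray/black marking, starting from B:
B gray
B black
K gray
K black
I gray
  H gray
    H→K: K black — skip
  H black
I black
E gray
E black
G gray
  C gray
    C→K: K black — skip
    C→E: E black — skip
    D gray
      D→H: H black — skip
    D black
  C black
  G→D: D black — skip
G black
A gray
  J gray
    J→K: K black — skip
  J black
A black
F gray
  F→I: I black — skip
  F→A: A black — skip
  F→G: G black — skip
  F→B: B black — skip
  L gray
    L→J: J black — skip
  L black
F black
Every edge goes to a white or black vertex — no back edge, so the graph is acyclic.

No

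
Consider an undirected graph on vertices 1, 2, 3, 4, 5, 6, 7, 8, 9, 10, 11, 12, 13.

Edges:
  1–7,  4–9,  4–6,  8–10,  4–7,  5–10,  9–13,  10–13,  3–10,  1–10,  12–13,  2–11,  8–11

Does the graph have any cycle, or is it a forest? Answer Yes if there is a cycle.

DFS, tracking each vertex's parent; an edge to a visited non-parent vertex closes a cycle.
Start from 5:
visit 5 (parent –)
  visit 10 (parent 5)
    visit 1 (parent 10)
      1–10: parent, skip
      visit 7 (parent 1)
        visit 4 (parent 7)
          visit 9 (parent 4)
            9–4: parent, skip
            visit 13 (parent 9)
              13–9: parent, skip
              visit 12 (parent 13)
                12–13: parent, skip
              13–10: 10 visited and ≠ parent → cycle
Cycle: 10 – 1 – 7 – 4 – 9 – 13 – 10.

Yes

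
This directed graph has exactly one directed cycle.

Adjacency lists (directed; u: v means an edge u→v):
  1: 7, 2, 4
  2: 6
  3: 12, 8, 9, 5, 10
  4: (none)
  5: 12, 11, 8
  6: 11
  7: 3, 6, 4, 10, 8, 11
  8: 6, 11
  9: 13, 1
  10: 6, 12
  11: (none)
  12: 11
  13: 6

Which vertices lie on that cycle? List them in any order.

1, 3, 7, 9

DFS with gray/black marking from 3:
3 gray
  12 gray
    11 gray
    11 black
  12 black
  8 gray
    6 gray
      6→11: 11 black — skip
    6 black
    8→11: 11 black — skip
  8 black
  9 gray
    13 gray
      13→6: 6 black — skip
    13 black
    1 gray
      7 gray
        7→3: 3 is gray → back edge
Back edge closes the cycle 3 → 9 → 1 → 7 → 3; its vertices are {1, 3, 7, 9}.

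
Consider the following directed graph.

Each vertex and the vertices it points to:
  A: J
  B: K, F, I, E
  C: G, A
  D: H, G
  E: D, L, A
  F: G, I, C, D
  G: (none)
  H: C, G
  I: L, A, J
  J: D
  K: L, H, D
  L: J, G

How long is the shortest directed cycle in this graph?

5

For each vertex v, BFS finds the shortest path from v back to v.
The shortest such closed walk is C → A → J → D → H → C, length 5.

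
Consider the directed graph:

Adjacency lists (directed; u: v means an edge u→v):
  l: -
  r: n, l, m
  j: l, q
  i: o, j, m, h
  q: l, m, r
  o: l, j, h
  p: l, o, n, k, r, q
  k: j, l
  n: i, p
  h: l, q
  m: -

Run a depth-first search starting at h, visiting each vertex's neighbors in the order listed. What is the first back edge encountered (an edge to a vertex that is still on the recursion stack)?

j→q

DFS from h (visiting each vertex's neighbors in the order listed); mark gray on enter, black on exit:
h gray
  l gray
  l black
  q gray
    q→l: l black — skip
    m gray
    m black
    r gray
      n gray
        i gray
          o gray
            o→l: l black — skip
            j gray
              j→l: l black — skip
              j→q: q is gray → back edge
First back edge: j → q.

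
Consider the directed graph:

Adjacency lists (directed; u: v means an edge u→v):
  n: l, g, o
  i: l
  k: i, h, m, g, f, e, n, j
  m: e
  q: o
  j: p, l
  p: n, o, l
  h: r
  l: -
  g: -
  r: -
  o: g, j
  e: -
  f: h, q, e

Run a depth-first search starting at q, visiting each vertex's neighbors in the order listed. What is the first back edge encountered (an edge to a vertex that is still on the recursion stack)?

DFS from q (visiting each vertex's neighbors in the order listed); mark gray on enter, black on exit:
q gray
  o gray
    g gray
    g black
    j gray
      p gray
        n gray
          l gray
          l black
          n→g: g black — skip
          n→o: o is gray → back edge
First back edge: n → o.

n→o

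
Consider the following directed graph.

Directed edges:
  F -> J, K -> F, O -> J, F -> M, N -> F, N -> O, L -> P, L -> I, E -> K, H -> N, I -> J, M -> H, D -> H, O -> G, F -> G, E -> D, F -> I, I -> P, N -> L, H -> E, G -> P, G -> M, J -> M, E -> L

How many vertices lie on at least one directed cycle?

A vertex is on a directed cycle iff it belongs to a strongly connected component of size ≥ 2 (or has a self-loop).
The vertices on cycles are {D, E, F, G, H, I, J, K, L, M, N, O} — 12 in total.

12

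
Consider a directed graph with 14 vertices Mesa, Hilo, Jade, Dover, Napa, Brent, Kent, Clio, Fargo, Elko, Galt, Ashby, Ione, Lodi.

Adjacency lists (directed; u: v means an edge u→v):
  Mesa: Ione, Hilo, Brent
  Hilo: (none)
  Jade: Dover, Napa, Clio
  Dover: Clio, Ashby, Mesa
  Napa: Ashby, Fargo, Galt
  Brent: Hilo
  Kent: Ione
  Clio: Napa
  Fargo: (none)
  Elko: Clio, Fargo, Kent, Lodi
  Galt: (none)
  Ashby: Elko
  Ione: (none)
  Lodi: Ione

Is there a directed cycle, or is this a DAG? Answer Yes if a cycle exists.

DFS with white/gray/black marking, starting from Fargo:
Fargo gray
Fargo black
Mesa gray
  Ione gray
  Ione black
  Hilo gray
  Hilo black
  Brent gray
    Brent→Hilo: Hilo black — skip
  Brent black
Mesa black
Jade gray
  Dover gray
    Clio gray
      Napa gray
        Ashby gray
          Elko gray
            Elko→Clio: Clio is gray → back edge
Back edge found, so a cycle exists: Clio → Napa → Ashby → Elko → Clio.

Yes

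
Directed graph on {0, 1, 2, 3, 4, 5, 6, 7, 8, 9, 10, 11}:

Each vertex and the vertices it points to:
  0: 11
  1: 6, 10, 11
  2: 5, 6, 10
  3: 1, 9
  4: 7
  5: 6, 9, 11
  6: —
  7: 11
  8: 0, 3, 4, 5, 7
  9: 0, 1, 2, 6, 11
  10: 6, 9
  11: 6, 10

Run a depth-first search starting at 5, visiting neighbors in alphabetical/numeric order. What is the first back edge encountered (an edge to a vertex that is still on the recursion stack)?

DFS from 5 (visiting neighbors in alphabetical/numeric order); mark gray on enter, black on exit:
5 gray
  6 gray
  6 black
  9 gray
    0 gray
      11 gray
        11→6: 6 black — skip
        10 gray
          10→6: 6 black — skip
          10→9: 9 is gray → back edge
First back edge: 10 → 9.

10->9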